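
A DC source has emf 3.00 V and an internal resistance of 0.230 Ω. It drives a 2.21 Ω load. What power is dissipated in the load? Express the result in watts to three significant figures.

The internal resistance and the load are in series, so the same I flows through both; get I from ε/(r+R), then I²R for the load.
I = ε / (r + R) = 3.00 / (0.230 + 2.21) = 1.230 A
P_load = I² R = (1.230)² × 2.21 = 3.341 W

3.34 W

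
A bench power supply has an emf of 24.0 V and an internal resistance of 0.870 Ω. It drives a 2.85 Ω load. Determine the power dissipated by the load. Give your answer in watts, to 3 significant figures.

119 W

The internal resistance and the load are in series, so the same I flows through both; get I from ε/(r+R), then I²R for the load.
I = ε / (r + R) = 24.0 / (0.870 + 2.85) = 6.452 A
P_load = I² R = (6.452)² × 2.85 = 118.6 W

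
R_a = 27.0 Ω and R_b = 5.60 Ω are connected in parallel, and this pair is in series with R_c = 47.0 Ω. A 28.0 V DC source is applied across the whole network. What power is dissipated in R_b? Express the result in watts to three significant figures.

1.13 W

Reduce the parallel combination to a single R_p; the circuit then becomes R_p in series with the remaining resistor.
R_p = (27.0×5.60)/(27.0+5.60) = 4.638 Ω
R_total = R_p + 47.0 = 4.638 + 47.0 = 51.64 Ω
I = V / R_total = 28.0 / 51.64 = 0.5422 A
Voltage across the parallel pair: V_p = I × R_p = 0.5422 × 4.638 = 2.515 V
Use P = V²/R for R_b with V = V_p.
P_R_b = (2.515)² / 5.60 = 1.129 W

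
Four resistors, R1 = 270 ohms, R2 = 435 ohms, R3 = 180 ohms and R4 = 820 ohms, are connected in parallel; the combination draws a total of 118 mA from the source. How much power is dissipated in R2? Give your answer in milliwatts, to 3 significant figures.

Parallel branches share V, not I — compute V via R_eq, then use V²/R for the target branch.
1/R_eq = 1/270 + 1/435 + 1/180 + 1/820 ⇒ R_eq = 78.26 Ω
V = I_total × R_eq = 0.1180 × 78.26 = 9.235 V
P_R2 = V² / R2 = (9.235)² / 435 = 0.1961 W

196 mW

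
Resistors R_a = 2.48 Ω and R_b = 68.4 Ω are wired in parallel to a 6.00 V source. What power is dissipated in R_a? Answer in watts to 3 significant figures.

14.5 W

Parallel branches share the same voltage; P = V²/R gives the branch power in one step.
P_R_a = V² / R_a = (6.00)² / 2.48 Ω = 14.52 W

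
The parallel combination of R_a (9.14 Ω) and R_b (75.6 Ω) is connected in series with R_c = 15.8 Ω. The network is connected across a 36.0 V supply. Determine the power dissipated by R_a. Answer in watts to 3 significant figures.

16.4 W

First find R_p for the parallel pair, then treat R_p + R_c as a series loop.
R_p = (9.14×75.6)/(9.14+75.6) = 8.154 Ω
R_total = R_p + 15.8 = 8.154 + 15.8 = 23.95 Ω
I = V / R_total = 36.0 / 23.95 = 1.503 A
Voltage across the parallel pair: V_p = I × R_p = 1.503 × 8.154 = 12.25 V
R_a has V_p across it, so P = V_p²/R_a.
P_R_a = (12.25)² / 9.14 = 16.43 W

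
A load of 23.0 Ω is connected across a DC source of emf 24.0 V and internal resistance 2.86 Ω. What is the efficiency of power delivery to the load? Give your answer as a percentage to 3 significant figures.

Efficiency is P_load / P_total. With a series r and R sharing the same I, P = I²R for each, so η = R/(R+r).
η = R / (R + r) = 23.0 / (23.0 + 2.86) = 0.8894

88.9 %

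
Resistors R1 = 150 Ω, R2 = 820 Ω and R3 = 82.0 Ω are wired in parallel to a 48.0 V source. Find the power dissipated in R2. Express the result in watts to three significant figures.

2.81 W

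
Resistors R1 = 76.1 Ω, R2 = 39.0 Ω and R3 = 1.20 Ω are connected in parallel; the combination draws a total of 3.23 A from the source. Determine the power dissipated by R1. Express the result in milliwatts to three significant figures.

Parallel branches share V, not I — compute V via R_eq, then use V²/R for the target branch.
1/R_eq = 1/76.1 + 1/39.0 + 1/1.20 ⇒ R_eq = 1.147 Ω
V = I_total × R_eq = 3.230 × 1.147 = 3.704 V
P_R1 = V² / R1 = (3.704)² / 76.1 = 0.1802 W

180 mW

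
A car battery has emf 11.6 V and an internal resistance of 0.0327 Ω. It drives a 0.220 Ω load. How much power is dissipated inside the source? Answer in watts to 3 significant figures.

68.9 W

Internal loss is I²r, with I set by the total series resistance r+R.
I = ε / (r + R) = 11.6 / (0.0327 + 0.220) = 45.90 A
P_int = I² r = (45.90)² × 0.0327 = 68.91 W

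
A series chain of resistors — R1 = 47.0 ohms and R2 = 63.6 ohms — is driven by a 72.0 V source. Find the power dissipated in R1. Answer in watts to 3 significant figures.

19.9 W

In a series string the same current flows through every resistor — find that current, then P = I²R for the one we want.
R_total = 47.0 + 63.6 = 110.6 Ω
I = V / R_total = 72.0 / 110.6 = 0.6510 A
P_R1 = I² × R1 = (0.6510)² × 47.0 = 19.92 W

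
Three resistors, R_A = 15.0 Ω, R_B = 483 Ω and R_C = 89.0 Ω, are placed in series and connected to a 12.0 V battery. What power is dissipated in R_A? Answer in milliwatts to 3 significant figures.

6.27 mW

In a series string the same current flows through every resistor — find that current, then P = I²R for the one we want.
R_total = 15.0 + 483 + 89.0 = 587.0 Ω
I = V / R_total = 12.0 / 587.0 = 0.02044 A
P_R_A = I² × R_A = (0.02044)² × 15.0 = 0.006269 W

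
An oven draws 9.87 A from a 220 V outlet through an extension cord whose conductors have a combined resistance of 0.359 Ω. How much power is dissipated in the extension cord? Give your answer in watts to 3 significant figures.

35.0 W

The extension cord is a series resistance carrying the load current; its dissipation is I²R_line.
The extension cord carries the full 9.87 A.
P_line = I² R_line = (9.870)² × 0.359 = 34.97 W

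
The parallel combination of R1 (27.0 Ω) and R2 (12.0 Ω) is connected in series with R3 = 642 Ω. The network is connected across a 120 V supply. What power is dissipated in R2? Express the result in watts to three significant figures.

Combine R1 and R2 into their parallel equivalent first, reducing the network to two series resistors.
R_p = (27.0×12.0)/(27.0+12.0) = 8.308 Ω
R_total = R_p + 642 = 8.308 + 642 = 650.3 Ω
I = V / R_total = 120 / 650.3 = 0.1845 A
Voltage across the parallel pair: V_p = I × R_p = 0.1845 × 8.308 = 1.533 V
R2 sits across V_p; its power is V_p²/R.
P_R2 = (1.533)² / 12.0 = 0.1958 W

0.196 W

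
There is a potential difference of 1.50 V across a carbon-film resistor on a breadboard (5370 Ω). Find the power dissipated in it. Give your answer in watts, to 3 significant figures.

0.000419 W

With V across and R both known, P = V²/R gives the dissipation directly.
P = (1.50 V)² / 5370 Ω = 0.0004190 W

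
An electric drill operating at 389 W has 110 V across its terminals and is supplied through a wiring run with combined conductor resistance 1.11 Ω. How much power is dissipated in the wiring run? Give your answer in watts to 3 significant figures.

13.9 W

Only the current and the line resistance are needed for the I²R loss.
I = P / V = 389 / 110 = 3.536 A through the wiring run.
P_line = I² R_line = (3.536)² × 1.11 = 13.88 W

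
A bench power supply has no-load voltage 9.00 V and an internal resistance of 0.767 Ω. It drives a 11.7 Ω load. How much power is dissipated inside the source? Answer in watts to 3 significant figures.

0.400 W

The source's internal resistance is just another series element carrying I; its dissipation is I²r.
I = ε / (r + R) = 9.00 / (0.767 + 11.7) = 0.7219 A
P_int = I² r = (0.7219)² × 0.767 = 0.3997 W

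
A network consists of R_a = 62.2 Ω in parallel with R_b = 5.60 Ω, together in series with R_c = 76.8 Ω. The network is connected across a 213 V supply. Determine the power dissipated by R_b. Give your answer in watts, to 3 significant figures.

Collapse the R_a‖R_b pair into one equivalent R_p; then R_p and R_c form a series string.
R_p = (62.2×5.60)/(62.2+5.60) = 5.137 Ω
R_total = R_p + 76.8 = 5.137 + 76.8 = 81.94 Ω
I = V / R_total = 213 / 81.94 = 2.600 A
Voltage across the parallel pair: V_p = I × R_p = 2.600 × 5.137 = 13.36 V
R_b sits across V_p; its power is V_p²/R.
P_R_b = (13.36)² / 5.60 = 31.85 W

31.8 W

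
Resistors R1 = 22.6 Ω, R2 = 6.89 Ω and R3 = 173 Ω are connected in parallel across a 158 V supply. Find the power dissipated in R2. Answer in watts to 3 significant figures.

3620 W

Parallel branches share the same voltage; P = V²/R gives the branch power in one step.
P_R2 = V² / R2 = (158)² / 6.89 Ω = 3623 W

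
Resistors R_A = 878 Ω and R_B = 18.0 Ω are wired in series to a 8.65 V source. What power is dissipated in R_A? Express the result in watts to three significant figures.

0.0818 W

Every series element carries the same I. Get I from the total resistance, then P = I² × R_A.
R_total = 878 + 18.0 = 896.0 Ω
I = V / R_total = 8.65 / 896.0 = 0.009654 A
P_R_A = I² × R_A = (0.009654)² × 878 = 0.08183 W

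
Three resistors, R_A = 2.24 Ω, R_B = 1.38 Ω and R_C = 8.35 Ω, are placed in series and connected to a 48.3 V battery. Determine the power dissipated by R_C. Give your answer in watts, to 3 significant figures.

Series elements share the same current, so find I first, then use P = I²R.
R_total = 2.24 + 1.38 + 8.35 = 11.97 Ω
I = V / R_total = 48.3 / 11.97 = 4.035 A
P_R_C = I² × R_C = (4.035)² × 8.35 = 136.0 W

136 W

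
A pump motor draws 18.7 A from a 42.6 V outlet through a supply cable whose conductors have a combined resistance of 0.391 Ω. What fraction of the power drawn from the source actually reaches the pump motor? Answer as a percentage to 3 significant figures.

82.8 %

The supply cable carries the full 18.7 A.
P_line = I² R_line = (18.70)² × 0.391 = 136.7 W
P_source = V I = 42.6 × 18.70 = 796.6 W; P_load = 659.9 W
η = P_load / P_source = 659.9 / 796.6 = 0.8284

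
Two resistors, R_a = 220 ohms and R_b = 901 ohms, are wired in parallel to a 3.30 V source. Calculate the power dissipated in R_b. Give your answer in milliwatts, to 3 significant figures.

12.1 mW

Parallel branches share the same voltage; P = V²/R gives the branch power in one step.
P_R_b = V² / R_b = (3.30)² / 901 Ω = 0.01209 W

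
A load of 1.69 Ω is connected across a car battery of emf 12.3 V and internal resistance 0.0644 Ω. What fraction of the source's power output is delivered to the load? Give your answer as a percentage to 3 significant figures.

The source delivers εI, of which I²R reaches the load and I²r is lost; since I is common, η = R/(R+r).
η = R / (R + r) = 1.69 / (1.69 + 0.0644) = 0.9633

96.3 %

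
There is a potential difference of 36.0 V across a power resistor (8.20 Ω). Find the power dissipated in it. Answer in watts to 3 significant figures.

V and R are stated; P = V²/R avoids computing the current.
P = (36.0 V)² / 8.20 Ω = 158.0 W

158 W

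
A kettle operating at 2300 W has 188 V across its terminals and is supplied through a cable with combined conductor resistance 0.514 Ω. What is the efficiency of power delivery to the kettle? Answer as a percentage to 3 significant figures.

I = P / V = 2300 / 188 = 12.23 A through the cable.
P_line = I² R_line = (12.23)² × 0.514 = 76.93 W
P_source = P_load + P_line = 2300 + 76.93 = 2377 W
η = P_load / P_source = 2300 / 2377 = 0.9676

96.8 %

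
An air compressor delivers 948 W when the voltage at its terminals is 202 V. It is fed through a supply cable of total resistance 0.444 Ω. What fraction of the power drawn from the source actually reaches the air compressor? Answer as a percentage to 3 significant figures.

I = P / V = 948 / 202 = 4.693 A through the supply cable.
P_line = I² R_line = (4.693)² × 0.444 = 9.779 W
P_source = P_load + P_line = 948.0 + 9.779 = 957.8 W
η = P_load / P_source = 948.0 / 957.8 = 0.9898

99.0 %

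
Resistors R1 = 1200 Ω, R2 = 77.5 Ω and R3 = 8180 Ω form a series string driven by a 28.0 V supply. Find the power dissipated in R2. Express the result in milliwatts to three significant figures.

0.679 mW

In a series string the same current flows through every resistor — find that current, then P = I²R for the one we want.
R_total = 1200 + 77.5 + 8180 = 9458 Ω
I = V / R_total = 28.0 / 9458 = 0.002961 A
P_R2 = I² × R2 = (0.002961)² × 77.5 = 0.0006793 W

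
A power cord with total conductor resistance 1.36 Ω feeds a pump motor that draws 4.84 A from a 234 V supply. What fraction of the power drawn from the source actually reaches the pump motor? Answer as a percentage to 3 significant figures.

The power cord carries the full 4.84 A.
P_line = I² R_line = (4.840)² × 1.36 = 31.86 W
P_source = V I = 234 × 4.840 = 1133 W; P_load = 1101 W
η = P_load / P_source = 1101 / 1133 = 0.9719

97.2 %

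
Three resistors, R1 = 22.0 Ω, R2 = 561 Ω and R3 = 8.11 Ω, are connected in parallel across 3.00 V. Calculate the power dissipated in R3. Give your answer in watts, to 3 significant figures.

1.11 W

Each parallel branch sees the full supply voltage, so P = V²/R applies directly to the target branch.
P_R3 = V² / R3 = (3.00)² / 8.11 Ω = 1.110 W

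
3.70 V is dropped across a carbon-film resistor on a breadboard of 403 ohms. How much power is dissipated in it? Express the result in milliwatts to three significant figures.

34.0 mW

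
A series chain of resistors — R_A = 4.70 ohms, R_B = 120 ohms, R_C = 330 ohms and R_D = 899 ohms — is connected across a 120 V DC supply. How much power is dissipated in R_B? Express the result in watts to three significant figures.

Series elements share the same current, so find I first, then use P = I²R.
R_total = 4.70 + 120 + 330 + 899 = 1354 Ω
I = V / R_total = 120 / 1354 = 0.08865 A
P_R_B = I² × R_B = (0.08865)² × 120 = 0.9430 W

0.943 W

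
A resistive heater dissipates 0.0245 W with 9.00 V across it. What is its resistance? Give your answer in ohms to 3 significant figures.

From P = V I = I²R = V²/R, with the two given quantities we get R = V² / P.
R = (9.00)² / 0.0245 = 3306 Ω

3310 Ω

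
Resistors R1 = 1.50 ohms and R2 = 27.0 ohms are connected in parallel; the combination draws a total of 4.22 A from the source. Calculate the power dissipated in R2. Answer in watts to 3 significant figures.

We need the common branch voltage; get it from I_total × R_eq, then P = V²/R for the branch.
1/R_eq = 1/1.50 + 1/27.0 ⇒ R_eq = 1.421 Ω
V = I_total × R_eq = 4.220 × 1.421 = 5.997 V
P_R2 = V² / R2 = (5.997)² / 27.0 = 1.332 W

1.33 W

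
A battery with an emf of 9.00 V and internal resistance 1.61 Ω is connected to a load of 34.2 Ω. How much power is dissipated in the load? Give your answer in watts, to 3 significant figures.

With r and R in series, I = ε/(r+R); the load dissipates I²R.
I = ε / (r + R) = 9.00 / (1.61 + 34.2) = 0.2513 A
P_load = I² R = (0.2513)² × 34.2 = 2.160 W

2.16 W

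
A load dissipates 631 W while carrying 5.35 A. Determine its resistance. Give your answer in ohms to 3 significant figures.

22.0 Ω

Rearranging the power relation for the two known quantities gives R = P / I².
R = 631 / (5.350)² = 22.05 Ω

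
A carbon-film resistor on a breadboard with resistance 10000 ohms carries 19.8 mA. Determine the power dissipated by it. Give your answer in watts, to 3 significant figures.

The current through and the resistance of the element are both given; use P = I²R.
P = (0.01980 A)² × 10000 Ω = 3.920 W

3.92 W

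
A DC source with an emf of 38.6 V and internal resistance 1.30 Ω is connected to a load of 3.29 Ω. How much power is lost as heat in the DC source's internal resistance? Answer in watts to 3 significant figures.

The internal resistance carries the same current as the load; P_int = I²r.
I = ε / (r + R) = 38.6 / (1.30 + 3.29) = 8.410 A
P_int = I² r = (8.410)² × 1.30 = 91.94 W

91.9 W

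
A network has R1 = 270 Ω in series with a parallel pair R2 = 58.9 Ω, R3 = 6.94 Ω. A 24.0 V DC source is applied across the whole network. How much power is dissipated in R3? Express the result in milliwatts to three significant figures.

41.9 mW

First combine the parallel branches into one equivalent R_p, then R1 + R_p is a series pair.
R_p = (58.9×6.94)/(58.9+6.94) = 6.208 Ω
R_total = 270 + 6.208 = 276.2 Ω
I = V / R_total = 24.0 / 276.2 = 0.08689 A
Voltage across the parallel pair: V_p = I × R_p = 0.08689 × 6.208 = 0.5395 V
With V_p across R3, its power is V_p²/R3.
P_R3 = (0.5395)² / 6.94 = 0.04193 W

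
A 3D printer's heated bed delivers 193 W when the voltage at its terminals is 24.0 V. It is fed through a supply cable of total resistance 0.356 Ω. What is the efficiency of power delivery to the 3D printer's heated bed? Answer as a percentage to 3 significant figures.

89.3 %

I = P / V = 193 / 24.0 = 8.042 A through the supply cable.
P_line = I² R_line = (8.042)² × 0.356 = 23.02 W
P_source = P_load + P_line = 193.0 + 23.02 = 216.0 W
η = P_load / P_source = 193.0 / 216.0 = 0.8934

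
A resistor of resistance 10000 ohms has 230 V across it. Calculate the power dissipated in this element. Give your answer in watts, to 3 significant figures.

5.29 W

V and R are stated; P = V²/R avoids computing the current.
P = (230 V)² / 10000 Ω = 5.290 W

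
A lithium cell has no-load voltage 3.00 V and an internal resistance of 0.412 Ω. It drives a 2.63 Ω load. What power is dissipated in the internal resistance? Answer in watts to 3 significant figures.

0.401 W

Internal loss is I²r, with I set by the total series resistance r+R.
I = ε / (r + R) = 3.00 / (0.412 + 2.63) = 0.9862 A
P_int = I² r = (0.9862)² × 0.412 = 0.4007 W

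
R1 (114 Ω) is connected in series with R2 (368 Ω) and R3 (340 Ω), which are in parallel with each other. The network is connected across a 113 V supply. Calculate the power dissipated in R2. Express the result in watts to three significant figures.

First combine the parallel branches into one equivalent R_p, then R1 + R_p is a series pair.
R_p = (368×340)/(368+340) = 176.7 Ω
R_total = 114 + 176.7 = 290.7 Ω
I = V / R_total = 113 / 290.7 = 0.3887 A
Voltage across the parallel pair: V_p = I × R_p = 0.3887 × 176.7 = 68.69 V
With V_p across R2, its power is V_p²/R2.
P_R2 = (68.69)² / 368 = 12.82 W

12.8 W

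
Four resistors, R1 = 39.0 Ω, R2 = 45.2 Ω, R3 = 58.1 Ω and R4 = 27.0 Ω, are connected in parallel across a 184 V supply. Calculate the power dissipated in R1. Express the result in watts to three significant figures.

868 W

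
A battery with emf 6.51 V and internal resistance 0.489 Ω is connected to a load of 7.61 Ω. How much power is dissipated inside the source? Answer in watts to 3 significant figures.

0.316 W

r is in series with the load, so it carries the full circuit current — the loss in it is I²r.
I = ε / (r + R) = 6.51 / (0.489 + 7.61) = 0.8038 A
P_int = I² r = (0.8038)² × 0.489 = 0.3159 W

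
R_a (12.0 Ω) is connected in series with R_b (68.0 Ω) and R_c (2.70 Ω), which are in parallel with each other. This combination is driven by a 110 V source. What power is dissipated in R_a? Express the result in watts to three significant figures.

681 W

Collapse R_b‖R_c to a single equivalent, reducing the network to two series elements.
R_p = (68.0×2.70)/(68.0+2.70) = 2.597 Ω
R_total = 12.0 + 2.597 = 14.60 Ω
I = V / R_total = 110 / 14.60 = 7.536 A
R_a is in the main series path, so its power is I²R_a.
P_R_a = (7.536)² × 12.0 = 681.5 W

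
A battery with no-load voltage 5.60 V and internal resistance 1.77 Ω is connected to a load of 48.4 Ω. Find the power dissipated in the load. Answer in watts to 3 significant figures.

Load and internal resistance form a series loop — compute the loop current, then the load power via I²R.
I = ε / (r + R) = 5.60 / (1.77 + 48.4) = 0.1116 A
P_load = I² R = (0.1116)² × 48.4 = 0.6030 W

0.603 W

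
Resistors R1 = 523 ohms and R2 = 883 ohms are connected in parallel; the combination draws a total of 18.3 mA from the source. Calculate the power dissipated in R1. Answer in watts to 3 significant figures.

We need the common branch voltage; get it from I_total × R_eq, then P = V²/R for the branch.
1/R_eq = 1/523 + 1/883 ⇒ R_eq = 328.5 Ω
V = I_total × R_eq = 0.01830 × 328.5 = 6.011 V
P_R1 = V² / R1 = (6.011)² / 523 = 0.06908 W

0.0691 W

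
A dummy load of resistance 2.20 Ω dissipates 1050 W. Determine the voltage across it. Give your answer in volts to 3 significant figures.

48.1 V

From P = V I = I²R = V²/R, with the two given quantities we get V = √(P R).
V = √(1050 × 2.20) = 48.06 V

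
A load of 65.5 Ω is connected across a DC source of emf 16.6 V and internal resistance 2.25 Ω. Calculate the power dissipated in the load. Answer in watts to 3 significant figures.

With r and R in series, I = ε/(r+R); the load dissipates I²R.
I = ε / (r + R) = 16.6 / (2.25 + 65.5) = 0.2450 A
P_load = I² R = (0.2450)² × 65.5 = 3.932 W

3.93 W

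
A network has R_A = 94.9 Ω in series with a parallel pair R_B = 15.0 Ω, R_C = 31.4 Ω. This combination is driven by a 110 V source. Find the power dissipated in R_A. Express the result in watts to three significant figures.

Reduce the parallel pair to R_p first; the network is then a simple series string.
R_p = (15.0×31.4)/(15.0+31.4) = 10.15 Ω
R_total = 94.9 + 10.15 = 105.1 Ω
I = V / R_total = 110 / 105.1 = 1.047 A
R_A carries the full series current, so P = I²R.
P_R_A = (1.047)² × 94.9 = 104.1 W

104 W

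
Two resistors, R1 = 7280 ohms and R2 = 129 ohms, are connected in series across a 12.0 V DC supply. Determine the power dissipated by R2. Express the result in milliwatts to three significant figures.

Series elements share the same current, so find I first, then use P = I²R.
R_total = 7280 + 129 = 7409 Ω
I = V / R_total = 12.0 / 7409 = 0.001620 A
P_R2 = I² × R2 = (0.001620)² × 129 = 0.0003384 W

0.338 mW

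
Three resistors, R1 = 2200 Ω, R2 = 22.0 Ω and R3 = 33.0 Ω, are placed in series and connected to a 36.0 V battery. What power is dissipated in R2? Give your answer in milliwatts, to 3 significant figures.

Series elements share the same current, so find I first, then use P = I²R.
R_total = 2200 + 22.0 + 33.0 = 2255 Ω
I = V / R_total = 36.0 / 2255 = 0.01596 A
P_R2 = I² × R2 = (0.01596)² × 22.0 = 0.005607 W

5.61 mW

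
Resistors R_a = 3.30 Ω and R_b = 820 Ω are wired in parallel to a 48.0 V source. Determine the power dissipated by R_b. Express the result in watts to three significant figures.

2.81 W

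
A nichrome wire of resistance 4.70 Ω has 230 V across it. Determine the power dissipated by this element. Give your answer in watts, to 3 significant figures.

With V across and R both known, P = V²/R gives the dissipation directly.
P = (230 V)² / 4.70 Ω = 11260 W

11300 W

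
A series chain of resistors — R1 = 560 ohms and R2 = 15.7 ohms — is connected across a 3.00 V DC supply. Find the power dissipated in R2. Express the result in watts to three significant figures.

In a series string the same current flows through every resistor — find that current, then P = I²R for the one we want.
R_total = 560 + 15.7 = 575.7 Ω
I = V / R_total = 3.00 / 575.7 = 0.005211 A
P_R2 = I² × R2 = (0.005211)² × 15.7 = 0.0004263 W

0.000426 W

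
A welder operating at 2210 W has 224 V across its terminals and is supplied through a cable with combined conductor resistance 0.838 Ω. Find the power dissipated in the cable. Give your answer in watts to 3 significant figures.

81.6 W

Line loss is just I²R for the cable — we know both I and R_line directly.
I = P / V = 2210 / 224 = 9.866 A through the cable.
P_line = I² R_line = (9.866)² × 0.838 = 81.57 W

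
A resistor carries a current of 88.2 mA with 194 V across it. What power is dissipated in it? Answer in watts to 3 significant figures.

17.1 W

With V and I both given, power follows immediately from P = V I.
P = 194 V × 0.08820 A = 17.11 W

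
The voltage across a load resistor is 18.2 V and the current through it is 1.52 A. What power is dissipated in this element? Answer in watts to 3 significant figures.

Since both terminal voltage and current are stated, P = V I gives the power in one step.
P = 18.2 V × 1.520 A = 27.66 W

27.7 W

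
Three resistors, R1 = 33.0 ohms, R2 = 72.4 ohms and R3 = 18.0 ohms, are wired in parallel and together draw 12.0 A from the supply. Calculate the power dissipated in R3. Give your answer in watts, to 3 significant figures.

805 W

Parallel branches share V, not I — compute V via R_eq, then use V²/R for the target branch.
1/R_eq = 1/33.0 + 1/72.4 + 1/18.0 ⇒ R_eq = 10.03 Ω
V = I_total × R_eq = 12.00 × 10.03 = 120.4 V
P_R3 = V² / R3 = (120.4)² / 18.0 = 805.3 W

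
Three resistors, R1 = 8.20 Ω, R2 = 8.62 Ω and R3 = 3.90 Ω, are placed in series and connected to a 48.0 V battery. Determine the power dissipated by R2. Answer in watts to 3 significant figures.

46.3 W

Series elements share the same current, so find I first, then use P = I²R.
R_total = 8.20 + 8.62 + 3.90 = 20.72 Ω
I = V / R_total = 48.0 / 20.72 = 2.317 A
P_R2 = I² × R2 = (2.317)² × 8.62 = 46.26 W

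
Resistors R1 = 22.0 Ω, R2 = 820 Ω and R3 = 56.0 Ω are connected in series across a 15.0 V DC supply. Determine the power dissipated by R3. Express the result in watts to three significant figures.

Since the resistors are in series they all carry the loop current I = V/R_total; the power in any one is I²R.
R_total = 22.0 + 820 + 56.0 = 898.0 Ω
I = V / R_total = 15.0 / 898.0 = 0.01670 A
P_R3 = I² × R3 = (0.01670)² × 56.0 = 0.01562 W

0.0156 W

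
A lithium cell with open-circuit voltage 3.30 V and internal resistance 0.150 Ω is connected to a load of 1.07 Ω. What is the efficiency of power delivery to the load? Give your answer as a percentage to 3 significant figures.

87.7 %

The source delivers εI, of which I²R reaches the load and I²r is lost; since I is common, η = R/(R+r).
η = R / (R + r) = 1.07 / (1.07 + 0.150) = 0.8770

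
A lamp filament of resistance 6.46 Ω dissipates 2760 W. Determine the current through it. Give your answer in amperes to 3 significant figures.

20.7 A

Rearranging the power relation for the two known quantities gives I = √(P / R).
I = √(2760 / 6.46) = 20.67 A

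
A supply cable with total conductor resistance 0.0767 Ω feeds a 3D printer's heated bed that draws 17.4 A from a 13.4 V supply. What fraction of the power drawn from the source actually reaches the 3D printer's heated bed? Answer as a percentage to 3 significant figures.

90.0 %

The supply cable carries the full 17.4 A.
P_line = I² R_line = (17.40)² × 0.0767 = 23.22 W
P_source = V I = 13.4 × 17.40 = 233.2 W; P_load = 209.9 W
η = P_load / P_source = 209.9 / 233.2 = 0.9004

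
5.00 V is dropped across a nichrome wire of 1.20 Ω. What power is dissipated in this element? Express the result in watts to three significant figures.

20.8 W

We know the drop across the element and its resistance — P = V²/R, one step.
P = (5.00 V)² / 1.20 Ω = 20.83 W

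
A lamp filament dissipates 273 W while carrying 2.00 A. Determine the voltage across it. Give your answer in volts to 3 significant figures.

From P = V I = I²R = V²/R, with the two given quantities we get V = P / I.
V = 273 / 2.000 = 136.5 V

136 V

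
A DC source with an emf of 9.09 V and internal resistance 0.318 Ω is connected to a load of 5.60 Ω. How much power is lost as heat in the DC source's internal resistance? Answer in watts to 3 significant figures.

r is in series with the load, so it carries the full circuit current — the loss in it is I²r.
I = ε / (r + R) = 9.09 / (0.318 + 5.60) = 1.536 A
P_int = I² r = (1.536)² × 0.318 = 0.7502 W

0.750 W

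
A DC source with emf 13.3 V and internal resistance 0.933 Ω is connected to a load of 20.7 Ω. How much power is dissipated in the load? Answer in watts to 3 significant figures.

7.82 W

The internal resistance and the load are in series, so the same I flows through both; get I from ε/(r+R), then I²R for the load.
I = ε / (r + R) = 13.3 / (0.933 + 20.7) = 0.6148 A
P_load = I² R = (0.6148)² × 20.7 = 7.824 W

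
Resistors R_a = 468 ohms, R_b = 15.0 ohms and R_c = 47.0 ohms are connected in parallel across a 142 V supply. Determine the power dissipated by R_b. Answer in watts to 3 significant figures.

1340 W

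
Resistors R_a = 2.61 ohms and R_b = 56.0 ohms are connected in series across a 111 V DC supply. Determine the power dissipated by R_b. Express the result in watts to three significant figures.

The current is common to all series resistors; compute it, then apply P = I²R for the target.
R_total = 2.61 + 56.0 = 58.61 Ω
I = V / R_total = 111 / 58.61 = 1.894 A
P_R_b = I² × R_b = (1.894)² × 56.0 = 200.9 W

201 W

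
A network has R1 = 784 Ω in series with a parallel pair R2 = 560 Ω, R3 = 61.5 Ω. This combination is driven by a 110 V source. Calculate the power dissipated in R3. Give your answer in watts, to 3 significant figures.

Reduce the parallel pair to R_p first; the network is then a simple series string.
R_p = (560×61.5)/(560+61.5) = 55.41 Ω
R_total = 784 + 55.41 = 839.4 Ω
I = V / R_total = 110 / 839.4 = 0.1310 A
Voltage across the parallel pair: V_p = I × R_p = 0.1310 × 55.41 = 7.262 V
R3 is across V_p, so use P = V²/R for that branch.
P_R3 = (7.262)² / 61.5 = 0.8574 W

0.857 W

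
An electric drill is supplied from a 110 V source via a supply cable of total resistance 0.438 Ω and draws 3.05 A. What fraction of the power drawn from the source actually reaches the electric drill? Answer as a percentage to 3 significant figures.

The supply cable carries the full 3.05 A.
P_line = I² R_line = (3.050)² × 0.438 = 4.074 W
P_source = V I = 110 × 3.050 = 335.5 W; P_load = 331.4 W
η = P_load / P_source = 331.4 / 335.5 = 0.9879

98.8 %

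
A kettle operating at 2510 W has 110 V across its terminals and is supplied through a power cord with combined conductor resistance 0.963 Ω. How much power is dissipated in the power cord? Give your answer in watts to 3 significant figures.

The power cord is a series resistance carrying the load current; its dissipation is I²R_line.
I = P / V = 2510 / 110 = 22.82 A through the power cord.
P_line = I² R_line = (22.82)² × 0.963 = 501.4 W

501 W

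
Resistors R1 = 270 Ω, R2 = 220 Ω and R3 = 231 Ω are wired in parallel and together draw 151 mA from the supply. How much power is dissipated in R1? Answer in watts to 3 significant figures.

0.534 W

Parallel branches share V, not I — compute V via R_eq, then use V²/R for the target branch.
1/R_eq = 1/270 + 1/220 + 1/231 ⇒ R_eq = 79.50 Ω
V = I_total × R_eq = 0.1510 × 79.50 = 12.00 V
P_R1 = V² / R1 = (12.00)² / 270 = 0.5338 W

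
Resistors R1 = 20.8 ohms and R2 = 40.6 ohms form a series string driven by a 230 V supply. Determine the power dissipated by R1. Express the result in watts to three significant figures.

Series elements share the same current, so find I first, then use P = I²R.
R_total = 20.8 + 40.6 = 61.40 Ω
I = V / R_total = 230 / 61.40 = 3.746 A
P_R1 = I² × R1 = (3.746)² × 20.8 = 291.9 W

292 W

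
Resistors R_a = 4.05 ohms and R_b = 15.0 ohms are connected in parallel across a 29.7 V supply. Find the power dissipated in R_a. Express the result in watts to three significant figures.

218 W

R_a sits directly across the source, so P = V²/R with V = 29.7 V.
P_R_a = V² / R_a = (29.7)² / 4.05 Ω = 217.8 W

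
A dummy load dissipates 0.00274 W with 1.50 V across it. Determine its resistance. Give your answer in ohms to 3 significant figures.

Rearranging the power relation for the two known quantities gives R = V² / P.
R = (1.50)² / 0.00274 = 821.2 Ω

821 Ω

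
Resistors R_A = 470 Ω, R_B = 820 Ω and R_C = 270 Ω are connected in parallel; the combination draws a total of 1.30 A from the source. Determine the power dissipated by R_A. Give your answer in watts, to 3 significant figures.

Parallel branches share V, not I — compute V via R_eq, then use V²/R for the target branch.
1/R_eq = 1/470 + 1/820 + 1/270 ⇒ R_eq = 141.8 Ω
V = I_total × R_eq = 1.300 × 141.8 = 184.4 V
P_R_A = V² / R_A = (184.4)² / 470 = 72.33 W

72.3 W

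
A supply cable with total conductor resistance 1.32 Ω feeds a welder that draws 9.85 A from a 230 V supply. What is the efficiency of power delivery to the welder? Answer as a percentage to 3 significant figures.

94.3 %

The supply cable carries the full 9.85 A.
P_line = I² R_line = (9.850)² × 1.32 = 128.1 W
P_source = V I = 230 × 9.850 = 2266 W; P_load = 2137 W
η = P_load / P_source = 2137 / 2266 = 0.9435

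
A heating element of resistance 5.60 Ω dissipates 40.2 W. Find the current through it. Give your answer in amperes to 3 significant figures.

From P = V I = I²R = V²/R, with the two given quantities we get I = √(P / R).
I = √(40.2 / 5.60) = 2.679 A

2.68 A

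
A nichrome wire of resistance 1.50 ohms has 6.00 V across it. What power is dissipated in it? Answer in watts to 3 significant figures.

24.0 W

With V across and R both known, P = V²/R gives the dissipation directly.
P = (6.00 V)² / 1.50 Ω = 24.00 W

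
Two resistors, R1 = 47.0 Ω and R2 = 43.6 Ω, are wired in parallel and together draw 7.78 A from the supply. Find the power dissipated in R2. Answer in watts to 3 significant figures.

The branches share the same voltage, but only the total current is given — find V from the equivalent resistance first.
1/R_eq = 1/47.0 + 1/43.6 ⇒ R_eq = 22.62 Ω
V = I_total × R_eq = 7.780 × 22.62 = 176.0 V
P_R2 = V² / R2 = (176.0)² / 43.6 = 710.2 W

710 W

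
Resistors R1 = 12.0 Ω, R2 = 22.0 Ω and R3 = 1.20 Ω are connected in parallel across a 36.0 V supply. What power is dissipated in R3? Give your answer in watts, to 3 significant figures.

Parallel branches share the same voltage; P = V²/R gives the branch power in one step.
P_R3 = V² / R3 = (36.0)² / 1.20 Ω = 1080 W

1080 W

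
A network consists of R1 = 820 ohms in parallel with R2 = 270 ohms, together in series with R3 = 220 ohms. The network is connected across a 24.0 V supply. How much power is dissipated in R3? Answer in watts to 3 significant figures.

0.708 W

Combine R1 and R2 into their parallel equivalent first, reducing the network to two series resistors.
R_p = (820×270)/(820+270) = 203.1 Ω
R_total = R_p + 220 = 203.1 + 220 = 423.1 Ω
I = V / R_total = 24.0 / 423.1 = 0.05672 A
R3 is the series element, so its power is I²R.
P_R3 = (0.05672)² × 220 = 0.7078 W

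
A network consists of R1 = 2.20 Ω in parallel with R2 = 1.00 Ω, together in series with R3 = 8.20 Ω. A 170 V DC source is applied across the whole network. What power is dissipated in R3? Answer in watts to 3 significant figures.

3000 W

Reduce the parallel combination to a single R_p; the circuit then becomes R_p in series with the remaining resistor.
R_p = (2.20×1.00)/(2.20+1.00) = 0.6875 Ω
R_total = R_p + 8.20 = 0.6875 + 8.20 = 8.887 Ω
I = V / R_total = 170 / 8.887 = 19.13 A
All the supply current flows through R3; use P = I²R3.
P_R3 = (19.13)² × 8.20 = 3000 W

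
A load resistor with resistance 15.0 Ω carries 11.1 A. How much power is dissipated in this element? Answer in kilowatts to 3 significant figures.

1.85 kW

Current and resistance are given, so P = I²R is the direct form.
P = (11.10 A)² × 15.0 Ω = 1848 W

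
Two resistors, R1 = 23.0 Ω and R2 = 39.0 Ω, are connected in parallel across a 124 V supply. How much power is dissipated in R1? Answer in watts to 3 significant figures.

Every branch has 124 V across it, so for R1 the power is simply V²/R.
P_R1 = V² / R1 = (124)² / 23.0 Ω = 668.5 W

669 W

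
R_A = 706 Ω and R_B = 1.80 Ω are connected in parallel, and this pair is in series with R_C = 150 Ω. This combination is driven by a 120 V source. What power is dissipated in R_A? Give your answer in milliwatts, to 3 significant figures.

Combine R_A and R_B into their parallel equivalent first, reducing the network to two series resistors.
R_p = (706×1.80)/(706+1.80) = 1.795 Ω
R_total = R_p + 150 = 1.795 + 150 = 151.8 Ω
I = V / R_total = 120 / 151.8 = 0.7905 A
Voltage across the parallel pair: V_p = I × R_p = 0.7905 × 1.795 = 1.419 V
R_A sits across V_p; its power is V_p²/R.
P_R_A = (1.419)² / 706 = 0.002853 W

2.85 mW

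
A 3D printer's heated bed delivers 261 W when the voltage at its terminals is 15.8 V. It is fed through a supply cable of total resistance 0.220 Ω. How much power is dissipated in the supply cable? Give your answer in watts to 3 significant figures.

The supply cable and load are in series, so the same current flows in both; the loss is I²R_line.
I = P / V = 261 / 15.8 = 16.52 A through the supply cable.
P_line = I² R_line = (16.52)² × 0.220 = 60.03 W

60.0 W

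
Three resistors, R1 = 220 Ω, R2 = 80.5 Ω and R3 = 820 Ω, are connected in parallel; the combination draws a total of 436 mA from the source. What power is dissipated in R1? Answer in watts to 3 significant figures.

2.61 W

Parallel branches share V, not I — compute V via R_eq, then use V²/R for the target branch.
1/R_eq = 1/220 + 1/80.5 + 1/820 ⇒ R_eq = 54.98 Ω
V = I_total × R_eq = 0.4360 × 54.98 = 23.97 V
P_R1 = V² / R1 = (23.97)² / 220 = 2.612 W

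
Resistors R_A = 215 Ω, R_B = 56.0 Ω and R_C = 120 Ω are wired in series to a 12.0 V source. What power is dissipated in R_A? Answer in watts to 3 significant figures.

Since the resistors are in series they all carry the loop current I = V/R_total; the power in any one is I²R.
R_total = 215 + 56.0 + 120 = 391.0 Ω
I = V / R_total = 12.0 / 391.0 = 0.03069 A
P_R_A = I² × R_A = (0.03069)² × 215 = 0.2025 W

0.203 W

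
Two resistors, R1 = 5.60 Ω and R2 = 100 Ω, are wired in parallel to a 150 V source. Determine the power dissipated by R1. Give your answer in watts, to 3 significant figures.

4020 W

R1 sits directly across the source, so P = V²/R with V = 150 V.
P_R1 = V² / R1 = (150)² / 5.60 Ω = 4018 W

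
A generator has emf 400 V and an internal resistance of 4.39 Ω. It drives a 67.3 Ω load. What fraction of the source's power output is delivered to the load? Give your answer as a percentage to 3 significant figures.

93.9 %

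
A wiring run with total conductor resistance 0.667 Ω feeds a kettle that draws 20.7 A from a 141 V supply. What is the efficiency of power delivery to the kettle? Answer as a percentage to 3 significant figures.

The wiring run carries the full 20.7 A.
P_line = I² R_line = (20.70)² × 0.667 = 285.8 W
P_source = V I = 141 × 20.70 = 2919 W; P_load = 2633 W
η = P_load / P_source = 2633 / 2919 = 0.9021

90.2 %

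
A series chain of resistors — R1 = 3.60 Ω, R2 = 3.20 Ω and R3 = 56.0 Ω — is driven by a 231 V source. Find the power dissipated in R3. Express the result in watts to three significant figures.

Series elements share the same current, so find I first, then use P = I²R.
R_total = 3.60 + 3.20 + 56.0 = 62.80 Ω
I = V / R_total = 231 / 62.80 = 3.678 A
P_R3 = I² × R3 = (3.678)² × 56.0 = 757.7 W

758 W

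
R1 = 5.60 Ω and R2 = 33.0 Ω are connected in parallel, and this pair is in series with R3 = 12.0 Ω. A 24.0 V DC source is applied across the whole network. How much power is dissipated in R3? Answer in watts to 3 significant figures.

Reduce the parallel combination to a single R_p; the circuit then becomes R_p in series with the remaining resistor.
R_p = (5.60×33.0)/(5.60+33.0) = 4.788 Ω
R_total = R_p + 12.0 = 4.788 + 12.0 = 16.79 Ω
I = V / R_total = 24.0 / 16.79 = 1.430 A
All the supply current flows through R3; use P = I²R3.
P_R3 = (1.430)² × 12.0 = 24.53 W

24.5 W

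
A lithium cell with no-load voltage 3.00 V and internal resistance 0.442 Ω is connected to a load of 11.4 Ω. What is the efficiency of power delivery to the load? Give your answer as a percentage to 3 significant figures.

The source delivers εI, of which I²R reaches the load and I²r is lost; since I is common, η = R/(R+r).
η = R / (R + r) = 11.4 / (11.4 + 0.442) = 0.9627

96.3 %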